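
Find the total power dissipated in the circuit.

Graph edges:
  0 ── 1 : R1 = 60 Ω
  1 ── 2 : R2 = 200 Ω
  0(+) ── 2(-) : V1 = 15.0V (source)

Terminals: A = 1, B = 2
Nodal analysis, taking node 2 as the 0 V reference.
Source V1 fixes V_0 = 15 V.
KCL at each unknown node (sum of currents leaving = 0; resistances in Ω):
  Node 1: (V_1 - 15)/60 + (V_1 - 0)/200 = 0
Collecting terms: 0.02167 × V_1 = 0.25  =>  V_1 = 11.54 V
Power in each resistor, P = (ΔV)²/R:
  P_R1 = (15 - 11.54)²/60 = 0.1997 W
  P_R2 = (11.54 - 0)²/200 = 0.6657 W
P_total = P_R1 + P_R2 = 0.8654 W

Final answer: 0.8654 W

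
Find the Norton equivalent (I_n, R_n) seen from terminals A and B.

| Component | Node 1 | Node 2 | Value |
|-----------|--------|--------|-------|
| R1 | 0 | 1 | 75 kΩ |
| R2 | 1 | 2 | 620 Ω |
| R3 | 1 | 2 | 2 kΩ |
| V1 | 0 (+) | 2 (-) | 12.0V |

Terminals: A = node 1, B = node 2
Find the Thévenin equivalent first; then I_n = V_th/R_th and R_n = R_th.
Step 1 — V_th is the open-circuit voltage V_A - V_B (nothing connected across the terminals).
Nodal analysis, taking node 2 as the 0 V reference.
Source V1 fixes V_0 = 12 V.
KCL at each unknown node (sum of currents leaving = 0; resistances in Ω):
  Node 1: (V_1 - 12)/75000 + (V_1 - 0)/620 + (V_1 - 0)/2000 = 0
Collecting terms: 0.002126 × V_1 = 0.00016  =>  V_1 = 0.07525 V
V_th = V_1 - V_2 = 0.07525 - 0 = 0.07525 V
Step 2 — R_th: zero the source — replace V1 by a short circuit (node 2 merges into node 0) — and find the resistance seen between A (node 1) and B (node 0).
Reduce the network between node 1 (A) and node 0 (B) by series/parallel combination:
  Rp1 = R1 ‖ R2 ‖ R3 (parallel, all between nodes 0 and 1) = 1/(1/75000 + 1/620 + 1/2000) = 470.3 Ω
R_th = 470.3 Ω
I_n = V_th/R_th = 0.07525/470.3 = 0.00016 A, and R_n = R_th = 470.3 Ω

Final answer: I_n = 0.00016 A, R_n = 470.3 Ω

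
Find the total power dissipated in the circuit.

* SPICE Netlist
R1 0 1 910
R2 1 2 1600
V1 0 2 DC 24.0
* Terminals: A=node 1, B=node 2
Nodal analysis, taking node 2 as the 0 V reference.
Source V1 fixes V_0 = 24 V.
KCL at each unknown node (sum of currents leaving = 0; resistances in Ω):
  Node 1: (V_1 - 24)/910 + (V_1 - 0)/1600 = 0
Collecting terms: 0.001724 × V_1 = 0.02637  =>  V_1 = 15.3 V
Power in each resistor, P = (ΔV)²/R:
  P_R1 = (24 - 15.3)²/910 = 0.0832 W
  P_R2 = (15.3 - 0)²/1600 = 0.1463 W
P_total = P_R1 + P_R2 = 0.2295 W

Final answer: 0.2295 W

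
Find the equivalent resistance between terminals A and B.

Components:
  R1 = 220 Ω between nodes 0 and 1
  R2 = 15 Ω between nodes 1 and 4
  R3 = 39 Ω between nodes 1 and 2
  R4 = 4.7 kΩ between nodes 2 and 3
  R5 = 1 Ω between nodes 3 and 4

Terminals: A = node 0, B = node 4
Reduce the network between node 0 (A) and node 4 (B) by series/parallel combination:
  Rs1 = R3 + R4 (series, joined only at node 2) = 39 + 4700 = 4739 Ω
  Rs2 = R5 + Rs1 (series, joined only at node 3) = 1 + 4739 = 4740 Ω
  Rp1 = R2 ‖ Rs2 (parallel, both between nodes 1 and 4) = 1/(1/15 + 1/4740) = 14.95 Ω
  Rs3 = R1 + Rp1 (series, joined only at node 1) = 220 + 14.95 = 235 Ω
R_eq = 235 Ω

Final answer: 235 Ω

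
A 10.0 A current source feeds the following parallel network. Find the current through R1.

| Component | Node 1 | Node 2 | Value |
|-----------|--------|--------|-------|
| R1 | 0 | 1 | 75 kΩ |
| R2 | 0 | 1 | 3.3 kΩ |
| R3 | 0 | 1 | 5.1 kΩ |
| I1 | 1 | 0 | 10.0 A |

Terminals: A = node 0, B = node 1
All resistors sit directly between nodes 0 and 1, so they are in parallel and share one voltage V; the full source current 10 A splits among them.
1/R_par = 1/75000 + 1/3300 + 1/5100 = 0.0005124 S  =>  R_par = 1951 Ω
V = I × R_par = 10 × 1951 = 19510 V
I_R1 = V/R1 = 19510/75000 = 0.2602 A

Final answer: 0.2602 A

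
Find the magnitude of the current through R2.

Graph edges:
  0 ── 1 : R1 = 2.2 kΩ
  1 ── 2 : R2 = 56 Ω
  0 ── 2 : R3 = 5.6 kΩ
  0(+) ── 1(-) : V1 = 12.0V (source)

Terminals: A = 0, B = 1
Nodal analysis, taking node 1 as the 0 V reference.
Source V1 fixes V_0 = 12 V.
KCL at each unknown node (sum of currents leaving = 0; resistances in Ω):
  Node 2: (V_2 - 0)/56 + (V_2 - 12)/5600 = 0
Collecting terms: 0.01804 × V_2 = 0.002143  =>  V_2 = 0.1188 V
I_R2 = (V_1 - V_2)/R2 = (0 - 0.1188)/56 = -0.002122 A
|I_R2| = 0.002122 A

Final answer: |I_R2| = 0.002122 A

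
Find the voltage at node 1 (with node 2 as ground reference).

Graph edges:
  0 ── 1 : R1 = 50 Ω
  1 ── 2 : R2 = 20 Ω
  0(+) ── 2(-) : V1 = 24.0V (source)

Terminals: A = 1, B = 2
Nodal analysis, taking node 2 as the 0 V reference.
Source V1 fixes V_0 = 24 V.
KCL at each unknown node (sum of currents leaving = 0; resistances in Ω):
  Node 1: (V_1 - 24)/50 + (V_1 - 0)/20 = 0
Collecting terms: 0.07 × V_1 = 0.48  =>  V_1 = 6.857 V
The requested potential is V_1 = 6.857 V.

Final answer: V_1 = 6.857 V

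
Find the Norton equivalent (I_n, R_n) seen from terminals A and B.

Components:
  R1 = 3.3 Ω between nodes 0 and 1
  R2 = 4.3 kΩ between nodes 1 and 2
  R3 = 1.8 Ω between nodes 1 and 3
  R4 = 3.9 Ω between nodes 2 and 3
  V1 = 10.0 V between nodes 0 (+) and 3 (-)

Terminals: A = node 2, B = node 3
Find the Thévenin equivalent first; then I_n = V_th/R_th and R_n = R_th.
Step 1 — V_th is the open-circuit voltage V_A - V_B (nothing connected across the terminals).
Nodal analysis, taking node 3 as the 0 V reference.
Source V1 fixes V_0 = 10 V.
KCL at each unknown node (sum of currents leaving = 0; resistances in Ω):
  Node 1: (V_1 - 10)/3.3 + (V_1 - V_2)/4300 + (V_1 - 0)/1.8 = 0
  Node 2: (V_2 - V_1)/4300 + (V_2 - 0)/3.9 = 0
Collecting terms (coefficients in siemens):
  0.8588·V_1 - 0.0002326·V_2 = 3.03
  0.2566·V_2 - 0.0002326·V_1 = 0
Determinant D = (0.8588)(0.2566) - (-0.0002326)(-0.0002326) = 0.2204
V_1 = [(3.03)(0.2566) - (-0.0002326)(0)]/D = 3.528 V
V_2 = [(0.8588)(0) - (3.03)(-0.0002326)]/D = 0.003197 V
V_th = V_2 - V_3 = 0.003197 - 0 = 0.003197 V
Step 2 — R_th: zero the source — replace V1 by a short circuit (node 3 merges into node 0) — and find the resistance seen between A (node 2) and B (node 0).
Reduce the network between node 2 (A) and node 0 (B) by series/parallel combination:
  Rp1 = R1 ‖ R3 (parallel, both between nodes 0 and 1) = 1/(1/3.3 + 1/1.8) = 1.165 Ω
  Rs1 = R2 + Rp1 (series, joined only at node 1) = 4300 + 1.165 = 4301 Ω
  Rp2 = R4 ‖ Rs1 (parallel, both between nodes 0 and 2) = 1/(1/3.9 + 1/4301) = 3.896 Ω
R_th = 3.896 Ω
I_n = V_th/R_th = 0.003197/3.896 = 0.0008206 A, and R_n = R_th = 3.896 Ω

Final answer: I_n = 0.0008206 A, R_n = 3.896 Ω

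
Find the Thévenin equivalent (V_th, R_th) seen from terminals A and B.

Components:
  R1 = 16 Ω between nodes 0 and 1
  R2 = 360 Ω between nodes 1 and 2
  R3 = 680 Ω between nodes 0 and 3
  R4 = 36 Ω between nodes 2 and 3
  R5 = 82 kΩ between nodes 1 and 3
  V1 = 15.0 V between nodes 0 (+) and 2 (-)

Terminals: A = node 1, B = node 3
Step 1 — V_th is the open-circuit voltage V_A - V_B (nothing connected across the terminals).
Nodal analysis, taking node 2 as the 0 V reference.
Source V1 fixes V_0 = 15 V.
KCL at each unknown node (sum of currents leaving = 0; resistances in Ω):
  Node 1: (V_1 - 15)/16 + (V_1 - 0)/360 + (V_1 - V_3)/82000 = 0
  Node 3: (V_3 - 15)/680 + (V_3 - 0)/36 + (V_3 - V_1)/82000 = 0
Collecting terms (coefficients in siemens):
  0.06529·V_1 - 0.0000122·V_3 = 0.9375
  0.02926·V_3 - 0.0000122·V_1 = 0.02206
Determinant D = (0.06529)(0.02926) - (-0.0000122)(-0.0000122) = 0.00191
V_1 = [(0.9375)(0.02926) - (-0.0000122)(0.02206)]/D = 14.36 V
V_3 = [(0.06529)(0.02206) - (0.9375)(-0.0000122)]/D = 0.7599 V
V_th = V_1 - V_3 = 14.36 - 0.7599 = 13.6 V
Step 2 — R_th: zero the source — replace V1 by a short circuit (node 2 merges into node 0) — and find the resistance seen between A (node 1) and B (node 3).
Reduce the network between node 1 (A) and node 3 (B) by series/parallel combination:
  Rp1 = R1 ‖ R2 (parallel, both between nodes 0 and 1) = 1/(1/16 + 1/360) = 15.32 Ω
  Rp2 = R3 ‖ R4 (parallel, both between nodes 0 and 3) = 1/(1/680 + 1/36) = 34.19 Ω
  Rs1 = Rp1 + Rp2 (series, joined only at node 0) = 15.32 + 34.19 = 49.51 Ω
  Rp3 = R5 ‖ Rs1 (parallel, both between nodes 1 and 3) = 1/(1/82000 + 1/49.51) = 49.48 Ω
R_th = 49.48 Ω

Final answer: V_th = 13.6 V, R_th = 49.48 Ω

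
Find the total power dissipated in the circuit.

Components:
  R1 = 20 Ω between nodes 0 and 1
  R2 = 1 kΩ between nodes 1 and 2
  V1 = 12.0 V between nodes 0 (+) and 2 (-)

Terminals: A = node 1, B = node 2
Nodal analysis, taking node 2 as the 0 V reference.
Source V1 fixes V_0 = 12 V.
KCL at each unknown node (sum of currents leaving = 0; resistances in Ω):
  Node 1: (V_1 - 12)/20 + (V_1 - 0)/1000 = 0
Collecting terms: 0.051 × V_1 = 0.6  =>  V_1 = 11.76 V
Power in each resistor, P = (ΔV)²/R:
  P_R1 = (12 - 11.76)²/20 = 0.002768 W
  P_R2 = (11.76 - 0)²/1000 = 0.1384 W
P_total = P_R1 + P_R2 = 0.1412 W

Final answer: 0.1412 W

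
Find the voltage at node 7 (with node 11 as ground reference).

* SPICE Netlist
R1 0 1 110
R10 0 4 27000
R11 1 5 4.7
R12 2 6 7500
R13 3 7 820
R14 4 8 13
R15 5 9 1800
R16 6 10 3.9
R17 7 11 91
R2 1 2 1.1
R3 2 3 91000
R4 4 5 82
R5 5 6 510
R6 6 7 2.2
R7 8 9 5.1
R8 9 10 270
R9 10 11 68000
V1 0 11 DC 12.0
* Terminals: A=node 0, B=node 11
Nodal analysis, taking node 11 as the 0 V reference.
Source V1 fixes V_0 = 12 V.
KCL at each unknown node (sum of currents leaving = 0; resistances in Ω):
  Node 1: (V_1 - 12)/110 + (V_1 - V_2)/1.1 + (V_1 - V_5)/4.7 = 0
  Node 2: (V_2 - V_1)/1.1 + (V_2 - V_3)/91000 + (V_2 - V_6)/7500 = 0
  Node 3: (V_3 - V_2)/91000 + (V_3 - V_7)/820 = 0
  Node 4: (V_4 - V_5)/82 + (V_4 - 12)/27000 + (V_4 - V_8)/13 = 0
  Node 5: (V_5 - V_4)/82 + (V_5 - V_6)/510 + (V_5 - V_1)/4.7 + (V_5 - V_9)/1800 = 0
  Node 6: (V_6 - V_5)/510 + (V_6 - V_7)/2.2 + (V_6 - V_2)/7500 + (V_6 - V_10)/3.9 = 0
  Node 7: (V_7 - V_6)/2.2 + (V_7 - V_3)/820 + (V_7 - 0)/91 = 0
  Node 8: (V_8 - V_9)/5.1 + (V_8 - V_4)/13 = 0
  Node 9: (V_9 - V_8)/5.1 + (V_9 - V_10)/270 + (V_9 - V_5)/1800 = 0
  Node 10: (V_10 - V_9)/270 + (V_10 - 0)/68000 + (V_10 - V_6)/3.9 = 0
Collecting terms (coefficients in siemens):
  1.131·V_1 - 0.9091·V_2 - 0.2128·V_5 = 0.1091
  0.9092·V_2 - 0.9091·V_1 - 0.00001099·V_3 - 0.0001333·V_6 = 0
  0.001231·V_3 - 0.00001099·V_2 - 0.00122·V_7 = 0
  0.08916·V_4 - 0.0122·V_5 - 0.07692·V_8 = 0.0004444
  0.2275·V_5 - 0.2128·V_1 - 0.0122·V_4 - 0.001961·V_6 - 0.0005556·V_9 = 0
  0.713·V_6 - 0.0001333·V_2 - 0.001961·V_5 - 0.4545·V_7 - 0.2564·V_10 = 0
  0.4668·V_7 - 0.00122·V_3 - 0.4545·V_6 = 0
  0.273·V_8 - 0.07692·V_4 - 0.1961·V_9 = 0
  0.2003·V_9 - 0.0005556·V_5 - 0.1961·V_8 - 0.003704·V_10 = 0
  0.2601·V_10 - 0.2564·V_6 - 0.003704·V_9 = 0
Solving these 10 simultaneous equations (Gaussian elimination) gives:
  V_1 = 8.831 V, V_2 = 8.83 V, V_3 = 2.688 V, V_4 = 7.446 V
  V_5 = 8.7 V, V_6 = 2.697 V, V_7 = 2.633 V, V_8 = 7.245 V
  V_9 = 7.166 V, V_10 = 2.76 V
The requested potential is V_7 = 2.633 V.

Final answer: V_7 = 2.633 V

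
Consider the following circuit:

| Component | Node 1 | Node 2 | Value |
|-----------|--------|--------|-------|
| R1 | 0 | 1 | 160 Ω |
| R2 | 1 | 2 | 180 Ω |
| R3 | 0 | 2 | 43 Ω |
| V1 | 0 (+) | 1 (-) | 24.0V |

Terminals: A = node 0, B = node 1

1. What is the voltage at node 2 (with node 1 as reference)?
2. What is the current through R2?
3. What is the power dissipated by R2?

Nodal analysis, taking node 1 as the 0 V reference.
Source V1 fixes V_0 = 24 V.
KCL at each unknown node (sum of currents leaving = 0; resistances in Ω):
  Node 2: (V_2 - 0)/180 + (V_2 - 24)/43 = 0
Collecting terms: 0.02881 × V_2 = 0.5581  =>  V_2 = 19.37 V
Part 1:
  Read off the nodal solution: V_2 = 19.37 V
Part 2:
  I_R2 = (V_1 - V_2)/R2 = (0 - 19.37)/180 = -0.1076 A
  Magnitude: I_R2 = 0.1076 A
Part 3:
  I_R2 = (V_1 - V_2)/R2 = (0 - 19.37)/180 = -0.1076 A
  P_R2 = I_R2² × R2 = (-0.1076)² × 180 = 2.085 W

Final answers:
1. V_2 = 19.37 V
2. I_R2 = 0.1076 A
3. P_R2 = 2.085 W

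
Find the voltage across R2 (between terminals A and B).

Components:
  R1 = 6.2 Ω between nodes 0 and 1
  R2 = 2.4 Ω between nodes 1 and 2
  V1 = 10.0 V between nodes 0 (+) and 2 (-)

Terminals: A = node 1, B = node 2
R1 and R2 are in series across V1 (node 0 → node 1 → node 2), and the output A–B is taken across R2, so this is a voltage divider.
Series current: I = V1/(R1 + R2) = 10/(6.2 + 2.4) = 10/8.6 = 1.163 A
V_R2 = I × R2 = V1 × R2/(R1 + R2) = 10 × 2.4/8.6 = 2.791 V

Final answer: 2.791 V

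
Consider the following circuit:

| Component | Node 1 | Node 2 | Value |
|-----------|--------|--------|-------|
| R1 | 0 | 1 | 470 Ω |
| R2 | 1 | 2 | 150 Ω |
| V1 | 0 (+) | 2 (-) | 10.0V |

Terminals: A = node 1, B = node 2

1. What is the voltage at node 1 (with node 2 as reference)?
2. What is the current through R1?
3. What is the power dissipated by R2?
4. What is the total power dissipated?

Nodal analysis, taking node 2 as the 0 V reference.
Source V1 fixes V_0 = 10 V.
KCL at each unknown node (sum of currents leaving = 0; resistances in Ω):
  Node 1: (V_1 - 10)/470 + (V_1 - 0)/150 = 0
Collecting terms: 0.008794 × V_1 = 0.02128  =>  V_1 = 2.419 V
Part 1:
  Read off the nodal solution: V_1 = 2.419 V
Part 2:
  I_R1 = (V_0 - V_1)/R1 = (10 - 2.419)/470 = 0.01613 A
  Magnitude: I_R1 = 0.01613 A
Part 3:
  I_R2 = (V_1 - V_2)/R2 = (2.419 - 0)/150 = 0.01613 A
  P_R2 = I_R2² × R2 = (0.01613)² × 150 = 0.03902 W
Part 4:
  Power in each resistor, P = (ΔV)²/R:
    P_R1 = (10 - 2.419)²/470 = 0.1223 W
    P_R2 = (2.419 - 0)²/150 = 0.03902 W
  P_total = P_R1 + P_R2 = 0.1613 W

Final answers:
1. V_1 = 2.419 V
2. I_R1 = 0.01613 A
3. P_R2 = 0.03902 W
4. P_total = 0.1613 W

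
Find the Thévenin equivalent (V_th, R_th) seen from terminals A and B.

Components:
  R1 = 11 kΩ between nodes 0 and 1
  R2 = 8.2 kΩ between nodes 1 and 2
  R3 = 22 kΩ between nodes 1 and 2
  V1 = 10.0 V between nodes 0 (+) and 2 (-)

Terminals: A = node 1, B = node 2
Step 1 — V_th is the open-circuit voltage V_A - V_B (nothing connected across the terminals).
Nodal analysis, taking node 2 as the 0 V reference.
Source V1 fixes V_0 = 10 V.
KCL at each unknown node (sum of currents leaving = 0; resistances in Ω):
  Node 1: (V_1 - 10)/11000 + (V_1 - 0)/8200 + (V_1 - 0)/22000 = 0
Collecting terms: 0.0002583 × V_1 = 0.0009091  =>  V_1 = 3.519 V
V_th = V_1 - V_2 = 3.519 - 0 = 3.519 V
Step 2 — R_th: zero the source — replace V1 by a short circuit (node 2 merges into node 0) — and find the resistance seen between A (node 1) and B (node 0).
Reduce the network between node 1 (A) and node 0 (B) by series/parallel combination:
  Rp1 = R1 ‖ R2 ‖ R3 (parallel, all between nodes 0 and 1) = 1/(1/11000 + 1/8200 + 1/22000) = 3871 Ω
R_th = 3.871 kΩ

Final answer: V_th = 3.519 V, R_th = 3.871 kΩ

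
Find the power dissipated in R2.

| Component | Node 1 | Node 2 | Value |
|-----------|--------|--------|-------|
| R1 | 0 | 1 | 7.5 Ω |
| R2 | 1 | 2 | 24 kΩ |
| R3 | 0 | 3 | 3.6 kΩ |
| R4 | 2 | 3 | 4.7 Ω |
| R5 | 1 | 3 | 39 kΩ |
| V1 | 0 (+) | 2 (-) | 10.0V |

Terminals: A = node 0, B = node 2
Nodal analysis, taking node 2 as the 0 V reference.
Source V1 fixes V_0 = 10 V.
KCL at each unknown node (sum of currents leaving = 0; resistances in Ω):
  Node 1: (V_1 - 10)/7.5 + (V_1 - 0)/24000 + (V_1 - V_3)/39000 = 0
  Node 3: (V_3 - 10)/3600 + (V_3 - 0)/4.7 + (V_3 - V_1)/39000 = 0
Collecting terms (coefficients in siemens):
  0.1334·V_1 - 0.00002564·V_3 = 1.333
  0.2131·V_3 - 0.00002564·V_1 = 0.002778
Determinant D = (0.1334)(0.2131) - (-0.00002564)(-0.00002564) = 0.02842
V_1 = [(1.333)(0.2131) - (-0.00002564)(0.002778)]/D = 9.995 V
V_3 = [(0.1334)(0.002778) - (1.333)(-0.00002564)]/D = 0.01424 V
I_R2 = (V_1 - V_2)/R2 = (9.995 - 0)/24000 = 0.0004165 A
P_R2 = I_R2² × R2 = (0.0004165)² × 24000 = 0.004162 W

Final answer: 0.004162 W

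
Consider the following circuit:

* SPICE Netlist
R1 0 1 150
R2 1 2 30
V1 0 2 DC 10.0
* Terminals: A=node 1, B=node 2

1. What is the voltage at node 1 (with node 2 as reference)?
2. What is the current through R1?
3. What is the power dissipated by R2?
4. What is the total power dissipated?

Nodal analysis, taking node 2 as the 0 V reference.
Source V1 fixes V_0 = 10 V.
KCL at each unknown node (sum of currents leaving = 0; resistances in Ω):
  Node 1: (V_1 - 10)/150 + (V_1 - 0)/30 = 0
Collecting terms: 0.04 × V_1 = 0.06667  =>  V_1 = 1.667 V
Part 1:
  Read off the nodal solution: V_1 = 1.667 V
Part 2:
  I_R1 = (V_0 - V_1)/R1 = (10 - 1.667)/150 = 0.05556 A
  Magnitude: I_R1 = 0.05556 A
Part 3:
  I_R2 = (V_1 - V_2)/R2 = (1.667 - 0)/30 = 0.05556 A
  P_R2 = I_R2² × R2 = (0.05556)² × 30 = 0.09259 W
Part 4:
  Power in each resistor, P = (ΔV)²/R:
    P_R1 = (10 - 1.667)²/150 = 0.463 W
    P_R2 = (1.667 - 0)²/30 = 0.09259 W
  P_total = P_R1 + P_R2 = 0.5556 W

Final answers:
1. V_1 = 1.667 V
2. I_R1 = 0.05556 A
3. P_R2 = 0.09259 W
4. P_total = 0.5556 W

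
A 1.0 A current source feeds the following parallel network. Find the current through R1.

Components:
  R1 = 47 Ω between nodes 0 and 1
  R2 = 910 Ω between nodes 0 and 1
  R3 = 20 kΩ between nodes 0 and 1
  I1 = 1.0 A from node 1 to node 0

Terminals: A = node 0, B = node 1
All resistors sit directly between nodes 0 and 1, so they are in parallel and share one voltage V; the full source current 1 A splits among them.
1/R_par = 1/47 + 1/910 + 1/20000 = 0.02243 S  =>  R_par = 44.59 Ω
V = I × R_par = 1 × 44.59 = 44.59 V
I_R1 = V/R1 = 44.59/47 = 0.9488 A

Final answer: 0.9488 A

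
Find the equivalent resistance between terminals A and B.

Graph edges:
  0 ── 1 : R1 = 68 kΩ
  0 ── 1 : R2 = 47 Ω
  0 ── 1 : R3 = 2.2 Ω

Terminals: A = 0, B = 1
Reduce the network between node 0 (A) and node 1 (B) by series/parallel combination:
  Rp1 = R1 ‖ R2 ‖ R3 (parallel, all between nodes 0 and 1) = 1/(1/68000 + 1/47 + 1/2.2) = 2.102 Ω
R_eq = 2.102 Ω

Final answer: 2.102 Ω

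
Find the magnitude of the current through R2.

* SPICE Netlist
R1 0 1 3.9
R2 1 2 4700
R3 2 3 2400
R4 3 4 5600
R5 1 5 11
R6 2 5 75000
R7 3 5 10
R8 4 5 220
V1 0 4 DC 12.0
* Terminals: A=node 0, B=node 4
Nodal analysis, taking node 4 as the 0 V reference.
Source V1 fixes V_0 = 12 V.
KCL at each unknown node (sum of currents leaving = 0; resistances in Ω):
  Node 1: (V_1 - 12)/3.9 + (V_1 - V_2)/4700 + (V_1 - V_5)/11 = 0
  Node 2: (V_2 - V_1)/4700 + (V_2 - V_3)/2400 + (V_2 - V_5)/75000 = 0
  Node 3: (V_3 - V_2)/2400 + (V_3 - 0)/5600 + (V_3 - V_5)/10 = 0
  Node 5: (V_5 - V_1)/11 + (V_5 - V_2)/75000 + (V_5 - V_3)/10 + (V_5 - 0)/220 = 0
Collecting terms (coefficients in siemens):
  0.3475·V_1 - 0.0002128·V_2 - 0.09091·V_5 = 3.077
  0.0006428·V_2 - 0.0002128·V_1 - 0.0004167·V_3 - 0.00001333·V_5 = 0
  0.1006·V_3 - 0.0004167·V_2 - 0.1·V_5 = 0
  0.1955·V_5 - 0.09091·V_1 - 0.00001333·V_2 - 0.1·V_3 = 0
Solving these 4 simultaneous equations (Gaussian elimination) gives:
  V_1 = 11.79 V, V_2 = 11.39 V, V_3 = 11.19 V, V_5 = 11.21 V
I_R2 = (V_1 - V_2)/R2 = (11.79 - 11.39)/4700 = 0.00008543 A
|I_R2| = 0.00008543 A

Final answer: |I_R2| = 8.543e-05 A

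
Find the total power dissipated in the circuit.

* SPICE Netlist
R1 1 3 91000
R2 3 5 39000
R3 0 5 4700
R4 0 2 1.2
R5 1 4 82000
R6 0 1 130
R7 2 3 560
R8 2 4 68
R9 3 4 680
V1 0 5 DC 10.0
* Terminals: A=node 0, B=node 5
Nodal analysis, taking node 5 as the 0 V reference.
Source V1 fixes V_0 = 10 V.
KCL at each unknown node (sum of currents leaving = 0; resistances in Ω):
  Node 1: (V_1 - V_3)/91000 + (V_1 - V_4)/82000 + (V_1 - 10)/130 = 0
  Node 2: (V_2 - 10)/1.2 + (V_2 - V_3)/560 + (V_2 - V_4)/68 = 0
  Node 3: (V_3 - V_1)/91000 + (V_3 - 0)/39000 + (V_3 - V_2)/560 + (V_3 - V_4)/680 = 0
  Node 4: (V_4 - V_1)/82000 + (V_4 - V_2)/68 + (V_4 - V_3)/680 = 0
Collecting terms (coefficients in siemens):
  0.007715·V_1 - 0.00001099·V_3 - 0.0000122·V_4 = 0.07692
  0.8498·V_2 - 0.001786·V_3 - 0.01471·V_4 = 8.333
  0.003293·V_3 - 0.00001099·V_1 - 0.001786·V_2 - 0.001471·V_4 = 0
  0.01619·V_4 - 0.0000122·V_1 - 0.01471·V_2 - 0.001471·V_3 = 0
Solving these 4 simultaneous equations (Gaussian elimination) gives:
  V_1 = 10 V, V_2 = 10 V, V_3 = 9.919 V, V_4 = 9.992 V
Power in each resistor, P = (ΔV)²/R:
  P_R1 = (10 - 9.919)²/91000 = 0.00000007269 W
  P_R2 = (9.919 - 0)²/39000 = 0.002522 W
  P_R3 = (10 - 0)²/4700 = 0.02128 W
  P_R4 = (10 - 10)²/1.2 = 0.00000007701 W
  P_R5 = (10 - 9.992)²/82000 = 0.0000000006948 W
  P_R6 = (10 - 10)²/130 = 0.0000000001263 W
  P_R7 = (10 - 9.919)²/560 = 0.00001176 W
  P_R8 = (10 - 9.992)²/68 = 0.0000007992 W
  P_R9 = (9.919 - 9.992)²/680 = 0.000008006 W
P_total = P_R1 + P_R2 + P_R3 + P_R4 + P_R5 + P_R6 + P_R7 + P_R8 + P_R9 = 0.02382 W

Final answer: 0.02382 W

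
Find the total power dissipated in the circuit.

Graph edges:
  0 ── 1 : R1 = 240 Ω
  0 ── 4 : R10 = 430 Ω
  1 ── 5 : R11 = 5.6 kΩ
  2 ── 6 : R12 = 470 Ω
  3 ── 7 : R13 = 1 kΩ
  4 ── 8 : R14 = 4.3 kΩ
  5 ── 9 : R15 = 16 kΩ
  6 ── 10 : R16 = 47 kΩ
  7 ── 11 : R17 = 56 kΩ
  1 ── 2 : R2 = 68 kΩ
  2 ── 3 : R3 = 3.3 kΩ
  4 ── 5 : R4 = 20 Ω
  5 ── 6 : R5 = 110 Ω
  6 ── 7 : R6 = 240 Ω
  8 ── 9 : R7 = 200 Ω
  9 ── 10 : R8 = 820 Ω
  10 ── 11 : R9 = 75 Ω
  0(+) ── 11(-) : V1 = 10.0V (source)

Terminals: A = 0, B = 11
Nodal analysis, taking node 11 as the 0 V reference.
Source V1 fixes V_0 = 10 V.
KCL at each unknown node (sum of currents leaving = 0; resistances in Ω):
  Node 1: (V_1 - 10)/240 + (V_1 - V_2)/68000 + (V_1 - V_5)/5600 = 0
  Node 2: (V_2 - V_1)/68000 + (V_2 - V_3)/3300 + (V_2 - V_6)/470 = 0
  Node 3: (V_3 - V_2)/3300 + (V_3 - V_7)/1000 = 0
  Node 4: (V_4 - V_5)/20 + (V_4 - 10)/430 + (V_4 - V_8)/4300 = 0
  Node 5: (V_5 - V_4)/20 + (V_5 - V_6)/110 + (V_5 - V_1)/5600 + (V_5 - V_9)/16000 = 0
  Node 6: (V_6 - V_5)/110 + (V_6 - V_7)/240 + (V_6 - V_2)/470 + (V_6 - V_10)/47000 = 0
  Node 7: (V_7 - V_6)/240 + (V_7 - V_3)/1000 + (V_7 - 0)/56000 = 0
  Node 8: (V_8 - V_9)/200 + (V_8 - V_4)/4300 = 0
  Node 9: (V_9 - V_8)/200 + (V_9 - V_10)/820 + (V_9 - V_5)/16000 = 0
  Node 10: (V_10 - V_9)/820 + (V_10 - 0)/75 + (V_10 - V_6)/47000 = 0
Collecting terms (coefficients in siemens):
  0.00436·V_1 - 0.00001471·V_2 - 0.0001786·V_5 = 0.04167
  0.002445·V_2 - 0.00001471·V_1 - 0.000303·V_3 - 0.002128·V_6 = 0
  0.001303·V_3 - 0.000303·V_2 - 0.001·V_7 = 0
  0.05256·V_4 - 0.05·V_5 - 0.0002326·V_8 = 0.02326
  0.05933·V_5 - 0.0001786·V_1 - 0.05·V_4 - 0.009091·V_6 - 0.0000625·V_9 = 0
  0.01541·V_6 - 0.002128·V_2 - 0.009091·V_5 - 0.004167·V_7 - 0.00002128·V_10 = 0
  0.005185·V_7 - 0.001·V_3 - 0.004167·V_6 = 0
  0.005233·V_8 - 0.0002326·V_4 - 0.005·V_9 = 0
  0.006282·V_9 - 0.0000625·V_5 - 0.005·V_8 - 0.00122·V_10 = 0
  0.01457·V_10 - 0.00002128·V_6 - 0.00122·V_9 = 0
Solving these 10 simultaneous equations (Gaussian elimination) gives:
  V_1 = 9.957 V, V_2 = 9 V, V_3 = 8.97 V, V_4 = 9.046 V
  V_5 = 9.034 V, V_6 = 8.997 V, V_7 = 8.961 V, V_8 = 2.168 V
  V_9 = 1.848 V, V_10 = 0.1678 V
Power in each resistor, P = (ΔV)²/R:
  P_R1 = (10 - 9.957)²/240 = 0.000007682 W
  P_R2 = (9.957 - 9)²/68000 = 0.00001348 W
  P_R3 = (9 - 8.97)²/3300 = 0.0000002665 W
  P_R4 = (9.046 - 9.034)²/20 = 0.000007641 W
  P_R5 = (9.034 - 8.997)²/110 = 0.00001226 W
  P_R6 = (8.997 - 8.961)²/240 = 0.000005475 W
  P_R7 = (2.168 - 1.848)²/200 = 0.0005118 W
  P_R8 = (1.848 - 0.1678)²/820 = 0.003442 W
  P_R9 = (0.1678 - 0)²/75 = 0.0003752 W
  P_R10 = (10 - 9.046)²/430 = 0.002115 W
  P_R11 = (9.957 - 9.034)²/5600 = 0.0001522 W
  P_R12 = (9 - 8.997)²/470 = 0.00000001219 W
  P_R13 = (8.97 - 8.961)²/1000 = 0.00000008075 W
  P_R14 = (9.046 - 2.168)²/4300 = 0.011 W
  P_R15 = (9.034 - 1.848)²/16000 = 0.003228 W
  P_R16 = (8.997 - 0.1678)²/47000 = 0.001659 W
  P_R17 = (8.961 - 0)²/56000 = 0.001434 W
P_total = P_R1 + P_R2 + P_R3 + P_R4 + P_R5 + P_R6 + P_R7 + P_R8 + P_R9 + P_R10 + P_R11 + P_R12 + P_R13 + P_R14 + P_R15 + P_R16 + P_R17 = 0.02397 W

Final answer: 0.02397 W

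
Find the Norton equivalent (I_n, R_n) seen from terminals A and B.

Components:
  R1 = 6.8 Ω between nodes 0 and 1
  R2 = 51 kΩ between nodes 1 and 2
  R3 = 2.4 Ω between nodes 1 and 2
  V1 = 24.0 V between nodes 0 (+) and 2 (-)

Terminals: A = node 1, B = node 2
Find the Thévenin equivalent first; then I_n = V_th/R_th and R_n = R_th.
Step 1 — V_th is the open-circuit voltage V_A - V_B (nothing connected across the terminals).
Nodal analysis, taking node 2 as the 0 V reference.
Source V1 fixes V_0 = 24 V.
KCL at each unknown node (sum of currents leaving = 0; resistances in Ω):
  Node 1: (V_1 - 24)/6.8 + (V_1 - 0)/51000 + (V_1 - 0)/2.4 = 0
Collecting terms: 0.5637 × V_1 = 3.529  =>  V_1 = 6.261 V
V_th = V_1 - V_2 = 6.261 - 0 = 6.261 V
Step 2 — R_th: zero the source — replace V1 by a short circuit (node 2 merges into node 0) — and find the resistance seen between A (node 1) and B (node 0).
Reduce the network between node 1 (A) and node 0 (B) by series/parallel combination:
  Rp1 = R1 ‖ R2 ‖ R3 (parallel, all between nodes 0 and 1) = 1/(1/6.8 + 1/51000 + 1/2.4) = 1.774 Ω
R_th = 1.774 Ω
I_n = V_th/R_th = 6.261/1.774 = 3.529 A, and R_n = R_th = 1.774 Ω

Final answer: I_n = 3.529 A, R_n = 1.774 Ω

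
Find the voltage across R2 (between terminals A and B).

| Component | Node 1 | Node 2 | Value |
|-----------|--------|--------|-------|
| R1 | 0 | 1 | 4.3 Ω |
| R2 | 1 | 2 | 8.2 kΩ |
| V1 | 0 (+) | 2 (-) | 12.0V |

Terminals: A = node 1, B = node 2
R1 and R2 are in series across V1 (node 0 → node 1 → node 2), and the output A–B is taken across R2, so this is a voltage divider.
Series current: I = V1/(R1 + R2) = 12/(4.3 + 8200) = 12/8204 = 0.001463 A
V_R2 = I × R2 = V1 × R2/(R1 + R2) = 12 × 8200/8204 = 11.99 V

Final answer: 11.99 V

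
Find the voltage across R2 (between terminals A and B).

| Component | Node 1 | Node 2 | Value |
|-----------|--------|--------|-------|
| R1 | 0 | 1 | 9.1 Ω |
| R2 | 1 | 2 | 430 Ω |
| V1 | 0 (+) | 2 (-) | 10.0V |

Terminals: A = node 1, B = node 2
R1 and R2 are in series across V1 (node 0 → node 1 → node 2), and the output A–B is taken across R2, so this is a voltage divider.
Series current: I = V1/(R1 + R2) = 10/(9.1 + 430) = 10/439.1 = 0.02277 A
V_R2 = I × R2 = V1 × R2/(R1 + R2) = 10 × 430/439.1 = 9.793 V

Final answer: 9.793 V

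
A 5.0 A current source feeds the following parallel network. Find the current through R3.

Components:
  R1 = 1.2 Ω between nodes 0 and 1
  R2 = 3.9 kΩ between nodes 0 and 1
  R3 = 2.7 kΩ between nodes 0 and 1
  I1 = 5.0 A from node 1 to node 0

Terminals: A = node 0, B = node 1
All resistors sit directly between nodes 0 and 1, so they are in parallel and share one voltage V; the full source current 5 A splits among them.
1/R_par = 1/1.2 + 1/3900 + 1/2700 = 0.834 S  =>  R_par = 1.199 Ω
V = I × R_par = 5 × 1.199 = 5.995 V
I_R3 = V/R3 = 5.995/2700 = 0.002221 A

Final answer: 0.002221 A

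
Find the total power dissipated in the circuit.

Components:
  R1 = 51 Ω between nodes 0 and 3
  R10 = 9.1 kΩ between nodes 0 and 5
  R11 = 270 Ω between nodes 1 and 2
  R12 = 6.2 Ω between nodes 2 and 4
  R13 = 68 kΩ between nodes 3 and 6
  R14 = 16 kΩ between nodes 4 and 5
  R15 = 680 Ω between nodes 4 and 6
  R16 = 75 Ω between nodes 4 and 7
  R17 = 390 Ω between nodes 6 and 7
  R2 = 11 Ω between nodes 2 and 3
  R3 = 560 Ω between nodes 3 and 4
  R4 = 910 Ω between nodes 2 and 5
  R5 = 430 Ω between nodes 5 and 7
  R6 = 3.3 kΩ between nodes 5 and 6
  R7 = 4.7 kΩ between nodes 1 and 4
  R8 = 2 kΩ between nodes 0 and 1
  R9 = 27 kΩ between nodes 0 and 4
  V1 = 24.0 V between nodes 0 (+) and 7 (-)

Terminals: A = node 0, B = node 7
Nodal analysis, taking node 7 as the 0 V reference.
Source V1 fixes V_0 = 24 V.
KCL at each unknown node (sum of currents leaving = 0; resistances in Ω):
  Node 1: (V_1 - V_4)/4700 + (V_1 - 24)/2000 + (V_1 - V_2)/270 = 0
  Node 2: (V_2 - V_3)/11 + (V_2 - V_5)/910 + (V_2 - V_1)/270 + (V_2 - V_4)/6.2 = 0
  Node 3: (V_3 - 24)/51 + (V_3 - V_2)/11 + (V_3 - V_4)/560 + (V_3 - V_6)/68000 = 0
  Node 4: (V_4 - V_3)/560 + (V_4 - V_1)/4700 + (V_4 - 24)/27000 + (V_4 - V_2)/6.2 + (V_4 - V_5)/16000 + (V_4 - V_6)/680 + (V_4 - 0)/75 = 0
  Node 5: (V_5 - V_2)/910 + (V_5 - 0)/430 + (V_5 - V_6)/3300 + (V_5 - 24)/9100 + (V_5 - V_4)/16000 = 0
  Node 6: (V_6 - V_5)/3300 + (V_6 - V_3)/68000 + (V_6 - V_4)/680 + (V_6 - 0)/390 = 0
Collecting terms (coefficients in siemens):
  0.004416·V_1 - 0.003704·V_2 - 0.0002128·V_4 = 0.012
  0.257·V_2 - 0.003704·V_1 - 0.09091·V_3 - 0.1613·V_4 - 0.001099·V_5 = 0
  0.1123·V_3 - 0.09091·V_2 - 0.001786·V_4 - 0.00001471·V_6 = 0.4706
  0.1782·V_4 - 0.0002128·V_1 - 0.1613·V_2 - 0.001786·V_3 - 0.0000625·V_5 - 0.001471·V_6 = 0.0008889
  0.0039·V_5 - 0.001099·V_2 - 0.0000625·V_4 - 0.000303·V_6 = 0.002637
  0.004352·V_6 - 0.00001471·V_3 - 0.001471·V_4 - 0.000303·V_5 = 0
Solving these 6 simultaneous equations (Gaussian elimination) gives:
  V_1 = 14.3 V, V_2 = 13.11 V, V_3 = 15 V, V_4 = 12.08 V
  V_5 = 4.912 V, V_6 = 4.474 V
Power in each resistor, P = (ΔV)²/R:
  P_R1 = (24 - 15)²/51 = 1.59 W
  P_R2 = (13.11 - 15)²/11 = 0.3224 W
  P_R3 = (15 - 12.08)²/560 = 0.01518 W
  P_R4 = (13.11 - 4.912)²/910 = 0.07389 W
  P_R5 = (4.912 - 0)²/430 = 0.05612 W
  P_R6 = (4.912 - 4.474)²/3300 = 0.00005818 W
  P_R7 = (14.3 - 12.08)²/4700 = 0.001044 W
  P_R8 = (24 - 14.3)²/2000 = 0.04709 W
  P_R9 = (24 - 12.08)²/27000 = 0.005263 W
  P_R10 = (24 - 4.912)²/9100 = 0.04004 W
  P_R11 = (14.3 - 13.11)²/270 = 0.005182 W
  P_R12 = (13.11 - 12.08)²/6.2 = 0.172 W
  P_R13 = (15 - 4.474)²/68000 = 0.001628 W
  P_R14 = (12.08 - 4.912)²/16000 = 0.003211 W
  P_R15 = (12.08 - 4.474)²/680 = 0.08506 W
  P_R16 = (12.08 - 0)²/75 = 1.945 W
  P_R17 = (4.474 - 0)²/390 = 0.05133 W
P_total = P_R1 + P_R2 + P_R3 + P_R4 + P_R5 + P_R6 + P_R7 + P_R8 + P_R9 + P_R10 + P_R11 + P_R12 + P_R13 + P_R14 + P_R15 + P_R16 + P_R17 = 4.415 W

Final answer: 4.415 W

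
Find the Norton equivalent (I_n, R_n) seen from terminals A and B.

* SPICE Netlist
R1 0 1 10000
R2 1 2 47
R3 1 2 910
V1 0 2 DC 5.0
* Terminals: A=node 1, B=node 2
Find the Thévenin equivalent first; then I_n = V_th/R_th and R_n = R_th.
Step 1 — V_th is the open-circuit voltage V_A - V_B (nothing connected across the terminals).
Nodal analysis, taking node 2 as the 0 V reference.
Source V1 fixes V_0 = 5 V.
KCL at each unknown node (sum of currents leaving = 0; resistances in Ω):
  Node 1: (V_1 - 5)/10000 + (V_1 - 0)/47 + (V_1 - 0)/910 = 0
Collecting terms: 0.02248 × V_1 = 0.0005  =>  V_1 = 0.02225 V
V_th = V_1 - V_2 = 0.02225 - 0 = 0.02225 V
Step 2 — R_th: zero the source — replace V1 by a short circuit (node 2 merges into node 0) — and find the resistance seen between A (node 1) and B (node 0).
Reduce the network between node 1 (A) and node 0 (B) by series/parallel combination:
  Rp1 = R1 ‖ R2 ‖ R3 (parallel, all between nodes 0 and 1) = 1/(1/10000 + 1/47 + 1/910) = 44.49 Ω
R_th = 44.49 Ω
I_n = V_th/R_th = 0.02225/44.49 = 0.0005 A, and R_n = R_th = 44.49 Ω

Final answer: I_n = 0.0005 A, R_n = 44.49 Ω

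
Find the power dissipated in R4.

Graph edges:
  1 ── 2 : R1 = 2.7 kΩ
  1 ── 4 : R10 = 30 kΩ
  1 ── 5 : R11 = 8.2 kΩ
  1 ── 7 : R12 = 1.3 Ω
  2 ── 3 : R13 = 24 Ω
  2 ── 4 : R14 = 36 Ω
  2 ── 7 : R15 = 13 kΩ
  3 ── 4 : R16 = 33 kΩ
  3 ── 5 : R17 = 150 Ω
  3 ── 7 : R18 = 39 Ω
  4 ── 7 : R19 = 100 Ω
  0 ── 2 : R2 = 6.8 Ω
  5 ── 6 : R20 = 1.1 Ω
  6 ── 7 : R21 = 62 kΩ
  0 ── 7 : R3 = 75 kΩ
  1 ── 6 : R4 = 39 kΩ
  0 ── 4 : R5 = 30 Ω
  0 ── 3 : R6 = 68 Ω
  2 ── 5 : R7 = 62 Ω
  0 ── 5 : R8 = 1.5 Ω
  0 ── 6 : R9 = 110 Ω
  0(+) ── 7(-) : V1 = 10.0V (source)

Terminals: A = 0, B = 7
Nodal analysis, taking node 7 as the 0 V reference.
Source V1 fixes V_0 = 10 V.
KCL at each unknown node (sum of currents leaving = 0; resistances in Ω):
  Node 1: (V_1 - V_2)/2700 + (V_1 - V_6)/39000 + (V_1 - V_4)/30000 + (V_1 - V_5)/8200 + (V_1 - 0)/1.3 = 0
  Node 2: (V_2 - V_1)/2700 + (V_2 - 10)/6.8 + (V_2 - V_5)/62 + (V_2 - V_3)/24 + (V_2 - V_4)/36 + (V_2 - 0)/13000 = 0
  Node 3: (V_3 - 10)/68 + (V_3 - V_2)/24 + (V_3 - V_4)/33000 + (V_3 - V_5)/150 + (V_3 - 0)/39 = 0
  Node 4: (V_4 - 10)/30 + (V_4 - V_1)/30000 + (V_4 - V_2)/36 + (V_4 - V_3)/33000 + (V_4 - 0)/100 = 0
  Node 5: (V_5 - V_2)/62 + (V_5 - 10)/1.5 + (V_5 - V_1)/8200 + (V_5 - V_3)/150 + (V_5 - V_6)/1.1 = 0
  Node 6: (V_6 - V_1)/39000 + (V_6 - 10)/110 + (V_6 - V_5)/1.1 + (V_6 - 0)/62000 = 0
Collecting terms (coefficients in siemens):
  0.7698·V_1 - 0.0003704·V_2 - 0.00003333·V_4 - 0.000122·V_5 - 0.00002564·V_6 = 0
  0.2331·V_2 - 0.0003704·V_1 - 0.04167·V_3 - 0.02778·V_4 - 0.01613·V_5 = 1.471
  0.08871·V_3 - 0.04167·V_2 - 0.0000303·V_4 - 0.006667·V_5 = 0.1471
  0.07117·V_4 - 0.00003333·V_1 - 0.02778·V_2 - 0.0000303·V_3 = 0.3333
  1.599·V_5 - 0.000122·V_1 - 0.01613·V_2 - 0.006667·V_3 - 0.9091·V_6 = 6.667
  0.9182·V_6 - 0.00002564·V_1 - 0.9091·V_5 = 0.09091
Solving these 6 simultaneous equations (Gaussian elimination) gives:
  V_1 = 0.006685 V, V_2 = 9.185 V, V_3 = 6.722 V, V_4 = 8.271 V
  V_5 = 9.948 V, V_6 = 9.948 V
I_R4 = (V_1 - V_6)/R4 = (0.006685 - 9.948)/39000 = -0.0002549 A
P_R4 = I_R4² × R4 = (-0.0002549)² × 39000 = 0.002534 W

Final answer: 0.002534 W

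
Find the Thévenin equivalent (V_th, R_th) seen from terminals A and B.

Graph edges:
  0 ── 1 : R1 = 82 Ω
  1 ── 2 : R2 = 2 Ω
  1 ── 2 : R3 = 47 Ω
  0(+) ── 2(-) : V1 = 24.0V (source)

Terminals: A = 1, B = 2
Step 1 — V_th is the open-circuit voltage V_A - V_B (nothing connected across the terminals).
Nodal analysis, taking node 2 as the 0 V reference.
Source V1 fixes V_0 = 24 V.
KCL at each unknown node (sum of currents leaving = 0; resistances in Ω):
  Node 1: (V_1 - 24)/82 + (V_1 - 0)/2 + (V_1 - 0)/47 = 0
Collecting terms: 0.5335 × V_1 = 0.2927  =>  V_1 = 0.5486 V
V_th = V_1 - V_2 = 0.5486 - 0 = 0.5486 V
Step 2 — R_th: zero the source — replace V1 by a short circuit (node 2 merges into node 0) — and find the resistance seen between A (node 1) and B (node 0).
Reduce the network between node 1 (A) and node 0 (B) by series/parallel combination:
  Rp1 = R1 ‖ R2 ‖ R3 (parallel, all between nodes 0 and 1) = 1/(1/82 + 1/2 + 1/47) = 1.875 Ω
R_th = 1.875 Ω

Final answer: V_th = 0.5486 V, R_th = 1.875 Ω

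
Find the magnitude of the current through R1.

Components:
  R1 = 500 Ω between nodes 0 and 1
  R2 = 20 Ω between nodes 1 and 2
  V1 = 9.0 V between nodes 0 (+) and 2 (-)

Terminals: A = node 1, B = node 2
Nodal analysis, taking node 2 as the 0 V reference.
Source V1 fixes V_0 = 9 V.
KCL at each unknown node (sum of currents leaving = 0; resistances in Ω):
  Node 1: (V_1 - 9)/500 + (V_1 - 0)/20 = 0
Collecting terms: 0.052 × V_1 = 0.018  =>  V_1 = 0.3462 V
I_R1 = (V_0 - V_1)/R1 = (9 - 0.3462)/500 = 0.01731 A
|I_R1| = 0.01731 A

Final answer: |I_R1| = 0.01731 A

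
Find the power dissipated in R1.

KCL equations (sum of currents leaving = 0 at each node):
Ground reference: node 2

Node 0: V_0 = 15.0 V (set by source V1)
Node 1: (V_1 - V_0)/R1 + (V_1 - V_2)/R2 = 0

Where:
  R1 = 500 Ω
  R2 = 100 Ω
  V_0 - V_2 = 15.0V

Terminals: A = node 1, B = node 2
Nodal analysis, taking node 2 as the 0 V reference.
Source V1 fixes V_0 = 15 V.
KCL at each unknown node (sum of currents leaving = 0; resistances in Ω):
  Node 1: (V_1 - 15)/500 + (V_1 - 0)/100 = 0
Collecting terms: 0.012 × V_1 = 0.03  =>  V_1 = 2.5 V
I_R1 = (V_0 - V_1)/R1 = (15 - 2.5)/500 = 0.025 A
P_R1 = I_R1² × R1 = (0.025)² × 500 = 0.3125 W

Final answer: 0.3125 W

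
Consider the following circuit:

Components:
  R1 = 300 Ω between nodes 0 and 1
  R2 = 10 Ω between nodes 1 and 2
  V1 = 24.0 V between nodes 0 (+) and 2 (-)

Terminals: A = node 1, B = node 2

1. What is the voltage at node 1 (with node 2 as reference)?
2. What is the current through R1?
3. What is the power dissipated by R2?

Nodal analysis, taking node 2 as the 0 V reference.
Source V1 fixes V_0 = 24 V.
KCL at each unknown node (sum of currents leaving = 0; resistances in Ω):
  Node 1: (V_1 - 24)/300 + (V_1 - 0)/10 = 0
Collecting terms: 0.1033 × V_1 = 0.08  =>  V_1 = 0.7742 V
Part 1:
  Read off the nodal solution: V_1 = 0.7742 V
Part 2:
  I_R1 = (V_0 - V_1)/R1 = (24 - 0.7742)/300 = 0.07742 A
  Magnitude: I_R1 = 0.07742 A
Part 3:
  I_R2 = (V_1 - V_2)/R2 = (0.7742 - 0)/10 = 0.07742 A
  P_R2 = I_R2² × R2 = (0.07742)² × 10 = 0.05994 W

Final answers:
1. V_1 = 0.7742 V
2. I_R1 = 0.07742 A
3. P_R2 = 0.05994 W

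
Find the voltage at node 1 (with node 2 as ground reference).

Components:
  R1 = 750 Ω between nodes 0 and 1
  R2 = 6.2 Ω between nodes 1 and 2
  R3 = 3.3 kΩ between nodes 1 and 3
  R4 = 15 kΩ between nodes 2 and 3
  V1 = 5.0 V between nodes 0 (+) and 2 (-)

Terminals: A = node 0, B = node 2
Nodal analysis, taking node 2 as the 0 V reference.
Source V1 fixes V_0 = 5 V.
KCL at each unknown node (sum of currents leaving = 0; resistances in Ω):
  Node 1: (V_1 - 5)/750 + (V_1 - 0)/6.2 + (V_1 - V_3)/3300 = 0
  Node 3: (V_3 - V_1)/3300 + (V_3 - 0)/15000 = 0
Collecting terms (coefficients in siemens):
  0.1629·V_1 - 0.000303·V_3 = 0.006667
  0.0003697·V_3 - 0.000303·V_1 = 0
Determinant D = (0.1629)(0.0003697) - (-0.000303)(-0.000303) = 0.00006014
V_1 = [(0.006667)(0.0003697) - (-0.000303)(0)]/D = 0.04098 V
V_3 = [(0.1629)(0) - (0.006667)(-0.000303)]/D = 0.03359 V
The requested potential is V_1 = 0.04098 V.

Final answer: V_1 = 0.04098 V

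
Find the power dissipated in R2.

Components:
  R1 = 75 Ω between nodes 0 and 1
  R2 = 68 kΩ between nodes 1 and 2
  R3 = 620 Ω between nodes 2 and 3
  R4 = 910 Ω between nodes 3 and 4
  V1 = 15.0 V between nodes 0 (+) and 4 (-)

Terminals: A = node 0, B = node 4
Nodal analysis, taking node 4 as the 0 V reference.
Source V1 fixes V_0 = 15 V.
KCL at each unknown node (sum of currents leaving = 0; resistances in Ω):
  Node 1: (V_1 - 15)/75 + (V_1 - V_2)/68000 = 0
  Node 2: (V_2 - V_1)/68000 + (V_2 - V_3)/620 = 0
  Node 3: (V_3 - V_2)/620 + (V_3 - 0)/910 = 0
Collecting terms (coefficients in siemens):
  0.01335·V_1 - 0.00001471·V_2 = 0.2
  0.001628·V_2 - 0.00001471·V_1 - 0.001613·V_3 = 0
  0.002712·V_3 - 0.001613·V_2 = 0
Solving these 3 simultaneous equations (Gaussian elimination) gives:
  V_1 = 14.98 V, V_2 = 0.3297 V, V_3 = 0.1961 V
I_R2 = (V_1 - V_2)/R2 = (14.98 - 0.3297)/68000 = 0.0002155 A
P_R2 = I_R2² × R2 = (0.0002155)² × 68000 = 0.003158 W

Final answer: 0.003158 W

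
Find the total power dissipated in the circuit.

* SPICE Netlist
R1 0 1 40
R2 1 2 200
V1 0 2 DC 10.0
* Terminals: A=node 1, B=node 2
Nodal analysis, taking node 2 as the 0 V reference.
Source V1 fixes V_0 = 10 V.
KCL at each unknown node (sum of currents leaving = 0; resistances in Ω):
  Node 1: (V_1 - 10)/40 + (V_1 - 0)/200 = 0
Collecting terms: 0.03 × V_1 = 0.25  =>  V_1 = 8.333 V
Power in each resistor, P = (ΔV)²/R:
  P_R1 = (10 - 8.333)²/40 = 0.06944 W
  P_R2 = (8.333 - 0)²/200 = 0.3472 W
P_total = P_R1 + P_R2 = 0.4167 W

Final answer: 0.4167 W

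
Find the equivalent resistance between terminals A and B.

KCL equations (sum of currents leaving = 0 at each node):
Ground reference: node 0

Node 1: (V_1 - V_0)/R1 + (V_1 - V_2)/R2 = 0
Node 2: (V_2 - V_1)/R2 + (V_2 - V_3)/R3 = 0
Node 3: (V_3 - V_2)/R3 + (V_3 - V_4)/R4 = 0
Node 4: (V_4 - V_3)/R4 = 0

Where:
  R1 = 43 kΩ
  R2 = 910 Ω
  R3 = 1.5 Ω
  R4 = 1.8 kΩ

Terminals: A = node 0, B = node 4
Reduce the network between node 0 (A) and node 4 (B) by series/parallel combination:
  Rs1 = R1 + R2 (series, joined only at node 1) = 43000 + 910 = 43910 Ω
  Rs2 = R3 + Rs1 (series, joined only at node 2) = 1.5 + 43910 = 43910 Ω
  Rs3 = R4 + Rs2 (series, joined only at node 3) = 1800 + 43910 = 45710 Ω
R_eq = 45.71 kΩ

Final answer: 45.71 kΩ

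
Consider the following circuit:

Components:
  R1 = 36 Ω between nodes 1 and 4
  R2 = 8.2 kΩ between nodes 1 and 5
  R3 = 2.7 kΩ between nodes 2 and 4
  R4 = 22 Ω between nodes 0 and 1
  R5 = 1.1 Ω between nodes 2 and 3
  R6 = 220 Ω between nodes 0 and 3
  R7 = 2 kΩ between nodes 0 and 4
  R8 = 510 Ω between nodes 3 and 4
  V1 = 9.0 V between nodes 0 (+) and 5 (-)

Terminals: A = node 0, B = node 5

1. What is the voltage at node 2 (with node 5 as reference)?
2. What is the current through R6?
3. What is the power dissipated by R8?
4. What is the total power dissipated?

Nodal analysis, taking node 5 as the 0 V reference.
Source V1 fixes V_0 = 9 V.
KCL at each unknown node (sum of currents leaving = 0; resistances in Ω):
  Node 1: (V_1 - V_4)/36 + (V_1 - 0)/8200 + (V_1 - 9)/22 = 0
  Node 2: (V_2 - V_4)/2700 + (V_2 - V_3)/1.1 = 0
  Node 3: (V_3 - V_2)/1.1 + (V_3 - 9)/220 + (V_3 - V_4)/510 = 0
  Node 4: (V_4 - V_1)/36 + (V_4 - V_2)/2700 + (V_4 - 9)/2000 + (V_4 - V_3)/510 = 0
Collecting terms (coefficients in siemens):
  0.07335·V_1 - 0.02778·V_4 = 0.4091
  0.9095·V_2 - 0.9091·V_3 - 0.0003704·V_4 = 0
  0.9156·V_3 - 0.9091·V_2 - 0.001961·V_4 = 0.04091
  0.03061·V_4 - 0.02778·V_1 - 0.0003704·V_2 - 0.001961·V_3 = 0.0045
Solving these 4 simultaneous equations (Gaussian elimination) gives:
  V_1 = 8.977 V, V_2 = 8.993 V, V_3 = 8.993 V, V_4 = 8.978 V
Part 1:
  Read off the nodal solution: V_2 = 8.993 V
Part 2:
  I_R6 = (V_0 - V_3)/R6 = (9 - 8.993)/220 = 0.00003318 A
  Magnitude: I_R6 = 0.00003318 A
Part 3:
  I_R8 = (V_3 - V_4)/R8 = (8.993 - 8.978)/510 = 0.00002791 A
  P_R8 = I_R8² × R8 = (0.00002791)² × 510 = 0.0000003973 W
Part 4:
  Power in each resistor, P = (ΔV)²/R:
    P_R1 = (8.977 - 8.978)²/36 = 0.00000006954 W
    P_R2 = (8.977 - 0)²/8200 = 0.009827 W
    P_R3 = (8.993 - 8.978)²/2700 = 0.00000007499 W
    P_R4 = (9 - 8.977)²/22 = 0.00002429 W
    P_R5 = (8.993 - 8.993)²/1.1 = 0.00000000003055 W
    P_R6 = (9 - 8.993)²/220 = 0.0000002422 W
    P_R7 = (9 - 8.978)²/2000 = 0.0000002319 W
    P_R8 = (8.993 - 8.978)²/510 = 0.0000003973 W
  P_total = P_R1 + P_R2 + P_R3 + P_R4 + P_R5 + P_R6 + P_R7 + P_R8 = 0.009853 W

Final answers:
1. V_2 = 8.993 V
2. I_R6 = 3.318e-05 A
3. P_R8 = 3.973e-07 W
4. P_total = 0.009853 W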